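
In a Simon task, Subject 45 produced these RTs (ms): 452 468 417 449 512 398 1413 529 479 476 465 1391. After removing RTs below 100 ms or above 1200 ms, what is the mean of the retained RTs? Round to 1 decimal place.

464.5 ms

Excluded: 1391, 1413
Retained (n=10): Σ = 4645
Mean = 4645/10 = 464.5000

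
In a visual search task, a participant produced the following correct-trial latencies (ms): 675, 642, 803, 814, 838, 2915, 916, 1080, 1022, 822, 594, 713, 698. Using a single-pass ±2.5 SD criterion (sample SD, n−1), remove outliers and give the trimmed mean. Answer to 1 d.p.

n = 13, ΣRT = 12532, M = 964.000
Σ(x−M)² = 4367848.00; s = √(4367848.00/12) = 603.314
Cutoffs: 964.000 ± 2.5·603.314 → [-544.3, 2472.3]
Outside: 2915 → excluded.
Retained (n=12): Σ = 9617, mean = 9617/12 = 801.417

801.4 ms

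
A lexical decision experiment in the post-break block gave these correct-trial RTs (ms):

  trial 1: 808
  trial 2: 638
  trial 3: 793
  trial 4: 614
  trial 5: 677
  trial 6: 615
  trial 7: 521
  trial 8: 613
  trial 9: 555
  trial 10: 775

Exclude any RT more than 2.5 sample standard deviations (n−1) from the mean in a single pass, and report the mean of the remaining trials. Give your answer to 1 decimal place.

660.9 ms

n = 10, ΣRT = 6609, M = 660.900
Σ(x−M)² = 90278.90; s = √(90278.90/9) = 100.155
Cutoffs: 660.900 ± 2.5·100.155 → [410.5, 911.3]
No RTs fall outside the cutoffs; all 10 retained. Mean = 6609/10 = 660.900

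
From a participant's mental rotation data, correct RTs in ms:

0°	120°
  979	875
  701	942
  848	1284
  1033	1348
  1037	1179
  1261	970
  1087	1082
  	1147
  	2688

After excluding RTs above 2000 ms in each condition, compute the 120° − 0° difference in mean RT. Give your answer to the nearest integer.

120°: exclude 2688
M(0°) = 6946/7 = 992.286
M(120°) = 8827/8 = 1103.375
Difference = 1103.375 − 992.286 = 111.089 ms

111 ms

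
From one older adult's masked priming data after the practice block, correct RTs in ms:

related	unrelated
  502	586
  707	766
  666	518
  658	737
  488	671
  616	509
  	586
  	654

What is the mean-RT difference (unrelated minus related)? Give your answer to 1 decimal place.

22.2 ms

M(related) = 3637/6 = 606.167
M(unrelated) = 5027/8 = 628.375
Difference = 628.375 − 606.167 = 22.208 ms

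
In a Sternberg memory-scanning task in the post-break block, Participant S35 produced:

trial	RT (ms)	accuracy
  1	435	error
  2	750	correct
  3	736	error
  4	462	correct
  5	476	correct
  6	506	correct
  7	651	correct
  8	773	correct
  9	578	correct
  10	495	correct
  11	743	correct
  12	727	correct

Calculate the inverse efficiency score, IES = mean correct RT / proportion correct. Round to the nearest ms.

739 ms

Correct trials (n=10): 750, 462, 476, 506, 651, 773, 578, 495, 743, 727
Mean correct RT = 6161/10 = 616.1000 ms
Proportion correct = 10/12
IES = 616.1000 / (10/12) = 739.320 ms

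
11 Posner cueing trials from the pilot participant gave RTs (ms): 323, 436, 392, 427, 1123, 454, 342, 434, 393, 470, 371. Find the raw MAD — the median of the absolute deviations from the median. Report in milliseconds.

35 ms

Sorted: 323, 342, 371, 392, 393, 427, 434, 436, 454, 470, 1123 → median = 427
|x − 427|: 104, 9, 35, 0, 696, 27, 85, 7, 34, 43, 56
Sorted deviations: 0, 7, 9, 27, 34, 35, 43, 56, 85, 104, 696 → MAD = 35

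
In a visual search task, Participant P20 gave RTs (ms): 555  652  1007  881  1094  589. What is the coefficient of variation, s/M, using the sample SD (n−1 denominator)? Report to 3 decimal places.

0.288

n = 6, Σ = 4778, M = 796.3333
Σ(x−M)² = 262215.333; s = √(262215.333/5) = 229.0045
CV = 229.0045 / 796.3333 = 0.28757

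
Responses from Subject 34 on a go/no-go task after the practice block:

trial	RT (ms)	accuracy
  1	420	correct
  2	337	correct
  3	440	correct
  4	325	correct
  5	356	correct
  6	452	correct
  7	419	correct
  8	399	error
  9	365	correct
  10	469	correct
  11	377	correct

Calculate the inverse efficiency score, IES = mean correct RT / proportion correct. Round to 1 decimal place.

435.6 ms

Correct trials (n=10): 420, 337, 440, 325, 356, 452, 419, 365, 469, 377
Mean correct RT = 3960/10 = 396.0000 ms
Proportion correct = 10/11
IES = 396.0000 / (10/11) = 435.600 ms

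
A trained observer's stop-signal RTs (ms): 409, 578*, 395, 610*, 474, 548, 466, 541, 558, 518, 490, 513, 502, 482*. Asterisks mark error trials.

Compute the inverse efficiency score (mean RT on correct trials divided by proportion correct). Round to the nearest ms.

Correct trials (n=11): 409, 395, 474, 548, 466, 541, 558, 518, 490, 513, 502
Mean correct RT = 5414/11 = 492.1818 ms
Proportion correct = 11/14
IES = 492.1818 / (11/14) = 626.413 ms

626 ms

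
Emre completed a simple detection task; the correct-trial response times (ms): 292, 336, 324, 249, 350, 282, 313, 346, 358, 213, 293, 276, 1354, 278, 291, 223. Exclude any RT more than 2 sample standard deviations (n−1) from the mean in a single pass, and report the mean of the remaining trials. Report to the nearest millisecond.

295 ms

n = 16, ΣRT = 5778, M = 361.125
Σ(x−M)² = 1078833.75; s = √(1078833.75/15) = 268.183
Cutoffs: 361.125 ± 2·268.183 → [-175.2, 897.5]
Outside: 1354 → excluded.
Retained (n=15): Σ = 4424, mean = 4424/15 = 294.933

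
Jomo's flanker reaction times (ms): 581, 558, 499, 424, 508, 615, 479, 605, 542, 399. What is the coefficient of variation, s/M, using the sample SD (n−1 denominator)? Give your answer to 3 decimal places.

0.140

n = 10, Σ = 5210, M = 521.0000
Σ(x−M)² = 48012.000; s = √(48012.000/9) = 73.0388
CV = 73.0388 / 521.0000 = 0.14019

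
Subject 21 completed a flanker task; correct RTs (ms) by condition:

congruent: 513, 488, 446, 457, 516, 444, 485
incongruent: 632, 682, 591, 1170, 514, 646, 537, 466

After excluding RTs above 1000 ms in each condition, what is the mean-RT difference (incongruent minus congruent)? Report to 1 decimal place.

incongruent: exclude 1170
M(congruent) = 3349/7 = 478.429
M(incongruent) = 4068/7 = 581.143
Difference = 581.143 − 478.429 = 102.714 ms

102.7 ms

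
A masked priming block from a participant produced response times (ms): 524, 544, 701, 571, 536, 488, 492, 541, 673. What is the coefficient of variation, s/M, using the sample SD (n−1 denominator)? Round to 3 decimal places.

0.133

n = 9, Σ = 5070, M = 563.3333
Σ(x−M)² = 44968.000; s = √(44968.000/8) = 74.9733
CV = 74.9733 / 563.3333 = 0.13309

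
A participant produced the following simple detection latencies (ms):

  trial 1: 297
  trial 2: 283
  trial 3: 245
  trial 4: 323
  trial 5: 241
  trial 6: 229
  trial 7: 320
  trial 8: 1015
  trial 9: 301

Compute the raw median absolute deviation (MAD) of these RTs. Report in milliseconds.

Sorted: 229, 241, 245, 283, 297, 301, 320, 323, 1015 → median = 297
|x − 297|: 0, 14, 52, 26, 56, 68, 23, 718, 4
Sorted deviations: 0, 4, 14, 23, 26, 52, 56, 68, 718 → MAD = 26

26 ms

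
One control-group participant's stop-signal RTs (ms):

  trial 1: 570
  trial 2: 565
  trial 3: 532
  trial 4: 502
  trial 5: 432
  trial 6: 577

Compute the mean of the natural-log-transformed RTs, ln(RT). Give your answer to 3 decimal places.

ln(RT): 6.3456, 6.3368, 6.2766, 6.2186, 6.0684, 6.3578
Σ ln(RT) = 37.6040
Mean = 37.6040/6 = 6.26733

6.267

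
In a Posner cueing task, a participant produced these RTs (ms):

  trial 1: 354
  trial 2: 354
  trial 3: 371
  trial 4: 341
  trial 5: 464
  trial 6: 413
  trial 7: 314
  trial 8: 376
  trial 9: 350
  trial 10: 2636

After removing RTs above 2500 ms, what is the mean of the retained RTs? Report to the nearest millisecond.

371 ms

Excluded: 2636
Retained (n=9): Σ = 3337
Mean = 3337/9 = 370.7778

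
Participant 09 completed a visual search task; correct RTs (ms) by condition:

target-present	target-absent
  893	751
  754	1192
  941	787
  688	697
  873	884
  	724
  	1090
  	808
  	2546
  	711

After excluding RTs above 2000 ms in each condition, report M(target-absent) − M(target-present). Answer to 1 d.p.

target-absent: exclude 2546
M(target-present) = 4149/5 = 829.800
M(target-absent) = 7644/9 = 849.333
Difference = 849.333 − 829.800 = 19.533 ms

19.5 ms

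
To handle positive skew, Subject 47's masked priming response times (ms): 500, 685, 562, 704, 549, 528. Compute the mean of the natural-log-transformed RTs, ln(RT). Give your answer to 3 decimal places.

ln(RT): 6.2146, 6.5294, 6.3315, 6.5568, 6.3081, 6.2691
Σ ln(RT) = 38.2095
Mean = 38.2095/6 = 6.36825

6.368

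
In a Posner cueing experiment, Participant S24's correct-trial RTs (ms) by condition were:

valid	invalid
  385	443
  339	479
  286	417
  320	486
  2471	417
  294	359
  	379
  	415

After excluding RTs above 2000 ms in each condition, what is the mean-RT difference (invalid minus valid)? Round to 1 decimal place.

valid: exclude 2471
M(valid) = 1624/5 = 324.800
M(invalid) = 3395/8 = 424.375
Difference = 424.375 − 324.800 = 99.575 ms

99.6 ms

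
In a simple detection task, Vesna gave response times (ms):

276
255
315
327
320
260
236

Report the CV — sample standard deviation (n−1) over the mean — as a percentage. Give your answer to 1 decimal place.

12.8%

n = 7, Σ = 1989, M = 284.1429
Σ(x−M)² = 7890.857; s = √(7890.857/6) = 36.2649
CV = 36.2649 / 284.1429 = 0.12763 = 12.763%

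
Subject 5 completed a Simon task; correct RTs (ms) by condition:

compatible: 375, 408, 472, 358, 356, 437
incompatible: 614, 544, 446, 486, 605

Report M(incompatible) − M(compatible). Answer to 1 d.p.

138.0 ms

M(compatible) = 2406/6 = 401.000
M(incompatible) = 2695/5 = 539.000
Difference = 539.000 − 401.000 = 138.000 ms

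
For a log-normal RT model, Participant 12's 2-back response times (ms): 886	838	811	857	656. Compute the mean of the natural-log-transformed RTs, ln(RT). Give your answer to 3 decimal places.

ln(RT): 6.7867, 6.7310, 6.6983, 6.7534, 6.4862
Σ ln(RT) = 33.4556
Mean = 33.4556/5 = 6.69112

6.691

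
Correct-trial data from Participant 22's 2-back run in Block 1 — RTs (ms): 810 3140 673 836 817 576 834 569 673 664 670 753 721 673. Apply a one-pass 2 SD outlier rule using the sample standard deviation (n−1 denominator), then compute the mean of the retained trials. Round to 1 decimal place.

713.0 ms

n = 14, ΣRT = 12409, M = 886.357
Σ(x−M)² = 5569805.21; s = √(5569805.21/13) = 654.558
Cutoffs: 886.357 ± 2·654.558 → [-422.8, 2195.5]
Outside: 3140 → excluded.
Retained (n=13): Σ = 9269, mean = 9269/13 = 713.000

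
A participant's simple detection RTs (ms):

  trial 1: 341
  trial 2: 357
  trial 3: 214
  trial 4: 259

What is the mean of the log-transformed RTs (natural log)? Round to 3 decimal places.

ln(RT): 5.8319, 5.8777, 5.3660, 5.5568
Σ ln(RT) = 22.6324
Mean = 22.6324/4 = 5.65811

5.658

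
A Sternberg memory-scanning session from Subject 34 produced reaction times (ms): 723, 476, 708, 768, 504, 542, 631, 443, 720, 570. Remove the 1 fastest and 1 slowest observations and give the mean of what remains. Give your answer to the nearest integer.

Sorted: 443, 476, 504, 542, 570, 631, 708, 720, 723, 768
Drop lowest 1 (443) and highest 1 (768)
Remaining (n=8): Σ = 4874, mean = 4874/8 = 609.250

609 ms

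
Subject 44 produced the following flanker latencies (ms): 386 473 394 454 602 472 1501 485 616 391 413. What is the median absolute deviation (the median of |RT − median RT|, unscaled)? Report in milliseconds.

Sorted: 386, 391, 394, 413, 454, 472, 473, 485, 602, 616, 1501 → median = 472
|x − 472|: 86, 1, 78, 18, 130, 0, 1029, 13, 144, 81, 59
Sorted deviations: 0, 1, 13, 18, 59, 78, 81, 86, 130, 144, 1029 → MAD = 78

78 ms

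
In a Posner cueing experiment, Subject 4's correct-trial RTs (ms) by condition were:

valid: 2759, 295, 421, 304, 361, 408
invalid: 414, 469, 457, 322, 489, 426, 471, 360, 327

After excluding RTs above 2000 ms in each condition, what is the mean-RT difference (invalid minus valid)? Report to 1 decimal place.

57.2 ms

valid: exclude 2759
M(valid) = 1789/5 = 357.800
M(invalid) = 3735/9 = 415.000
Difference = 415.000 − 357.800 = 57.200 ms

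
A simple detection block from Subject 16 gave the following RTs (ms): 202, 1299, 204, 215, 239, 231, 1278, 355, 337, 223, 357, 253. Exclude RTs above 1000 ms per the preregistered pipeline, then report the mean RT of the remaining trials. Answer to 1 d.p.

Excluded: 1278, 1299
Retained (n=10): Σ = 2616
Mean = 2616/10 = 261.6000

261.6 ms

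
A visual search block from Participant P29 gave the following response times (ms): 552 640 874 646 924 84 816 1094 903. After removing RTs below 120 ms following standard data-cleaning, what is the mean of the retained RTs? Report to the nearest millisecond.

806 ms

Excluded: 84
Retained (n=8): Σ = 6449
Mean = 6449/8 = 806.1250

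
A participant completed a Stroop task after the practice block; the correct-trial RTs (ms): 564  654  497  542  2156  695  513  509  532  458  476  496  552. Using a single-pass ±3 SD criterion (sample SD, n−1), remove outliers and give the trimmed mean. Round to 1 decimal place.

540.7 ms

n = 13, ΣRT = 8644, M = 664.923
Σ(x−M)² = 2462684.92; s = √(2462684.92/12) = 453.016
Cutoffs: 664.923 ± 3·453.016 → [-694.1, 2024.0]
Outside: 2156 → excluded.
Retained (n=12): Σ = 6488, mean = 6488/12 = 540.667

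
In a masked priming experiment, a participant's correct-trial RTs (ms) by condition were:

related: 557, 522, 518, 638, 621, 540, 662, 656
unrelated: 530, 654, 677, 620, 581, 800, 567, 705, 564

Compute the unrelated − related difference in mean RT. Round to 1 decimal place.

43.9 ms

M(related) = 4714/8 = 589.250
M(unrelated) = 5698/9 = 633.111
Difference = 633.111 − 589.250 = 43.861 ms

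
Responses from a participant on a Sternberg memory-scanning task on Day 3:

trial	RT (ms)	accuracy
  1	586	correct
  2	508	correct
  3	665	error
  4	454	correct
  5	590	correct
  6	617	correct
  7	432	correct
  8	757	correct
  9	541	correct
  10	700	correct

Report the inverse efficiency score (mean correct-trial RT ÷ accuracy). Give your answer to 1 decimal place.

640.1 ms

Correct trials (n=9): 586, 508, 454, 590, 617, 432, 757, 541, 700
Mean correct RT = 5185/9 = 576.1111 ms
Proportion correct = 9/10
IES = 576.1111 / (9/10) = 640.123 ms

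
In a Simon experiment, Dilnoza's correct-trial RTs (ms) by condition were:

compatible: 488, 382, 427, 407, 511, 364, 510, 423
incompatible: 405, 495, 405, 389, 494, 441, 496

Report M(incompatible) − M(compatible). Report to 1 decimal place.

M(compatible) = 3512/8 = 439.000
M(incompatible) = 3125/7 = 446.429
Difference = 446.429 − 439.000 = 7.429 ms

7.4 ms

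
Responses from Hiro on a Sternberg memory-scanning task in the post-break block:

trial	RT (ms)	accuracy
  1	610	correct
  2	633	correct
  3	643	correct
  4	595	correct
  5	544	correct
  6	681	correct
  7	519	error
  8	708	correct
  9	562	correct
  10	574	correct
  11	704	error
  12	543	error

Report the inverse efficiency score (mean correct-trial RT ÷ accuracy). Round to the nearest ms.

Correct trials (n=9): 610, 633, 643, 595, 544, 681, 708, 562, 574
Mean correct RT = 5550/9 = 616.6667 ms
Proportion correct = 9/12
IES = 616.6667 / (9/12) = 822.222 ms

822 ms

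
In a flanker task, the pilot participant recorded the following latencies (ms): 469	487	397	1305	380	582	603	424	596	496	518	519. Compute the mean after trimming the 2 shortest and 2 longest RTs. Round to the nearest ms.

511 ms

Sorted: 380, 397, 424, 469, 487, 496, 518, 519, 582, 596, 603, 1305
Drop lowest 2 (380, 397) and highest 2 (603, 1305)
Remaining (n=8): Σ = 4091, mean = 4091/8 = 511.375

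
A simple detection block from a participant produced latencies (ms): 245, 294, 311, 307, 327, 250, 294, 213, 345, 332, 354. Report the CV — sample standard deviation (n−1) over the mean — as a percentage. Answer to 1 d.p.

15.0%

n = 11, Σ = 3272, M = 297.4545
Σ(x−M)² = 19958.727; s = √(19958.727/10) = 44.6752
CV = 44.6752 / 297.4545 = 0.15019 = 15.019%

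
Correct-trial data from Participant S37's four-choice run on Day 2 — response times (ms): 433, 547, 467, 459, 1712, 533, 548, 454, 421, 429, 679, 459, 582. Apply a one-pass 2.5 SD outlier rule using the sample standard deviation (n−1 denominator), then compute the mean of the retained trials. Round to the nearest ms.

501 ms

n = 13, ΣRT = 7723, M = 594.077
Σ(x−M)² = 1420592.92; s = √(1420592.92/12) = 344.068
Cutoffs: 594.077 ± 2.5·344.068 → [-266.1, 1454.2]
Outside: 1712 → excluded.
Retained (n=12): Σ = 6011, mean = 6011/12 = 500.917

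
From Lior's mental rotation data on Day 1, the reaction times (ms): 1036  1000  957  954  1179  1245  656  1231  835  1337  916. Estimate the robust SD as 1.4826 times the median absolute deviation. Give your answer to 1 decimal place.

Sorted: 656, 835, 916, 954, 957, 1000, 1036, 1179, 1231, 1245, 1337 → median = 1000
|x − 1000| sorted: 0, 36, 43, 46, 84, 165, 179, 231, 245, 337, 344 → MAD = 165
Robust SD ≈ 1.4826 × 165 = 244.629

244.6 ms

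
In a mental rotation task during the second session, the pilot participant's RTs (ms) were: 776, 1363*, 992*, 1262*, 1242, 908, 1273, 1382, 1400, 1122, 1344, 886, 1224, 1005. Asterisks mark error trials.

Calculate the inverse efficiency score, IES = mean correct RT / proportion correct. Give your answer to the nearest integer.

Correct trials (n=11): 776, 1242, 908, 1273, 1382, 1400, 1122, 1344, 886, 1224, 1005
Mean correct RT = 12562/11 = 1142.0000 ms
Proportion correct = 11/14
IES = 1142.0000 / (11/14) = 1453.455 ms

1453 ms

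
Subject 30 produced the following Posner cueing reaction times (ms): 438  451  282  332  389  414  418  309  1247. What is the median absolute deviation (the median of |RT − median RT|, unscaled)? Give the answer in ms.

37 ms

Sorted: 282, 309, 332, 389, 414, 418, 438, 451, 1247 → median = 414
|x − 414|: 24, 37, 132, 82, 25, 0, 4, 105, 833
Sorted deviations: 0, 4, 24, 25, 37, 82, 105, 132, 833 → MAD = 37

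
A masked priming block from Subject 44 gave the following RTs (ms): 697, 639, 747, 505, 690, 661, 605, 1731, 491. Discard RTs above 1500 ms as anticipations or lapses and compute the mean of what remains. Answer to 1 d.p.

629.4 ms

Excluded: 1731
Retained (n=8): Σ = 5035
Mean = 5035/8 = 629.3750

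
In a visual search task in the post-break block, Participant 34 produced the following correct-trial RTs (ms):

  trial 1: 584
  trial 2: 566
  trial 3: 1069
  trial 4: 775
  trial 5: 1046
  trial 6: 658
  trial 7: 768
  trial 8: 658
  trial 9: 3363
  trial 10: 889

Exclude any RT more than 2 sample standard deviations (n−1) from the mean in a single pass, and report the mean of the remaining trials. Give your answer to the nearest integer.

n = 10, ΣRT = 10376, M = 1037.600
Σ(x−M)² = 6288618.40; s = √(6288618.40/9) = 835.904
Cutoffs: 1037.600 ± 2·835.904 → [-634.2, 2709.4]
Outside: 3363 → excluded.
Retained (n=9): Σ = 7013, mean = 7013/9 = 779.222

779 ms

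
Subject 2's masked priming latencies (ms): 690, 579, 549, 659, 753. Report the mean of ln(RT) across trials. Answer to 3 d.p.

6.464

ln(RT): 6.5367, 6.3613, 6.3081, 6.4907, 6.6241
Σ ln(RT) = 32.3209
Mean = 32.3209/5 = 6.46418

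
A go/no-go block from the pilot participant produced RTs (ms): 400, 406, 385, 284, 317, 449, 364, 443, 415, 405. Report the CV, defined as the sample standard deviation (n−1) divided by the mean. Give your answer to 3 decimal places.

n = 10, Σ = 3868, M = 386.8000
Σ(x−M)² = 24659.600; s = √(24659.600/9) = 52.3446
CV = 52.3446 / 386.8000 = 0.13533

0.135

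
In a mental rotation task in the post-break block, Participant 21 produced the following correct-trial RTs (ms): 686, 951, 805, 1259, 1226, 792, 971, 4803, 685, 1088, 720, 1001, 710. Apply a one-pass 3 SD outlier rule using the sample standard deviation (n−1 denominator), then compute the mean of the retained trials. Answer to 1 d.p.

n = 13, ΣRT = 15697, M = 1207.462
Σ(x−M)² = 14474039.23; s = √(14474039.23/12) = 1098.258
Cutoffs: 1207.462 ± 3·1098.258 → [-2087.3, 4502.2]
Outside: 4803 → excluded.
Retained (n=12): Σ = 10894, mean = 10894/12 = 907.833

907.8 ms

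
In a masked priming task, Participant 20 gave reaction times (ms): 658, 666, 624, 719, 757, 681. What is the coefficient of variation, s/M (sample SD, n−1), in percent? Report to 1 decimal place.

6.9%

n = 6, Σ = 4105, M = 684.1667
Σ(x−M)² = 11162.833; s = √(11162.833/5) = 47.2500
CV = 47.2500 / 684.1667 = 0.06906 = 6.906%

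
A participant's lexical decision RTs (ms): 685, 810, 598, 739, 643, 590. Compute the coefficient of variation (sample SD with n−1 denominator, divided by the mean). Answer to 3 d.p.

0.126

n = 6, Σ = 4065, M = 677.5000
Σ(x−M)² = 36561.500; s = √(36561.500/5) = 85.5120
CV = 85.5120 / 677.5000 = 0.12622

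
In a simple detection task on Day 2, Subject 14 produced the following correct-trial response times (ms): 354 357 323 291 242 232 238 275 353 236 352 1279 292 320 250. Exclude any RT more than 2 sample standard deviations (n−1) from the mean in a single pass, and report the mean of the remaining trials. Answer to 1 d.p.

n = 15, ΣRT = 5394, M = 359.600
Σ(x−M)² = 936963.60; s = √(936963.60/14) = 258.701
Cutoffs: 359.600 ± 2·258.701 → [-157.8, 877.0]
Outside: 1279 → excluded.
Retained (n=14): Σ = 4115, mean = 4115/14 = 293.929

293.9 ms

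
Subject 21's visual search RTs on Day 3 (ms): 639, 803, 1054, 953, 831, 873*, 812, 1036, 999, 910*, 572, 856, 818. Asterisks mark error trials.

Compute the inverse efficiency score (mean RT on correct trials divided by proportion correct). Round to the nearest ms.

1007 ms

Correct trials (n=11): 639, 803, 1054, 953, 831, 812, 1036, 999, 572, 856, 818
Mean correct RT = 9373/11 = 852.0909 ms
Proportion correct = 11/13
IES = 852.0909 / (11/13) = 1007.017 ms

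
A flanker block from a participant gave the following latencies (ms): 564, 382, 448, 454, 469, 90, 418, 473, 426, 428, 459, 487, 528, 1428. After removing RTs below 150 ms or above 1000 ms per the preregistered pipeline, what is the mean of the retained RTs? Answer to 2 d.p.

461.33 ms

Excluded: 90, 1428
Retained (n=12): Σ = 5536
Mean = 5536/12 = 461.3333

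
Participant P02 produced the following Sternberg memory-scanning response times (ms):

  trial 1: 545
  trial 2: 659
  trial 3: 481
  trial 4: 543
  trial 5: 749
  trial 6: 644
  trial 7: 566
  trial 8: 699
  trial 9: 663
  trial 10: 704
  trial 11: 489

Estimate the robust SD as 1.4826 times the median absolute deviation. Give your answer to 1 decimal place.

115.6 ms

Sorted: 481, 489, 543, 545, 566, 644, 659, 663, 699, 704, 749 → median = 644
|x − 644| sorted: 0, 15, 19, 55, 60, 78, 99, 101, 105, 155, 163 → MAD = 78
Robust SD ≈ 1.4826 × 78 = 115.643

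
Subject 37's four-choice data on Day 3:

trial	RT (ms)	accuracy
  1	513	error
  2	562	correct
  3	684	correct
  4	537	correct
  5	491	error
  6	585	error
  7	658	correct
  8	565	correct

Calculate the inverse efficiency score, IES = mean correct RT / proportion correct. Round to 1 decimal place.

Correct trials (n=5): 562, 684, 537, 658, 565
Mean correct RT = 3006/5 = 601.2000 ms
Proportion correct = 5/8
IES = 601.2000 / (5/8) = 961.920 ms

961.9 ms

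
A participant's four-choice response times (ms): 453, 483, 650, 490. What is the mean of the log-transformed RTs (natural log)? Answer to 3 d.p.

ln(RT): 6.1159, 6.1800, 6.4770, 6.1944
Σ ln(RT) = 24.9673
Mean = 24.9673/4 = 6.24182

6.242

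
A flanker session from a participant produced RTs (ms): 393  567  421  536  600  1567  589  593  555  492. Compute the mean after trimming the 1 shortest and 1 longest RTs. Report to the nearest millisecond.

544 ms

Sorted: 393, 421, 492, 536, 555, 567, 589, 593, 600, 1567
Drop lowest 1 (393) and highest 1 (1567)
Remaining (n=8): Σ = 4353, mean = 4353/8 = 544.125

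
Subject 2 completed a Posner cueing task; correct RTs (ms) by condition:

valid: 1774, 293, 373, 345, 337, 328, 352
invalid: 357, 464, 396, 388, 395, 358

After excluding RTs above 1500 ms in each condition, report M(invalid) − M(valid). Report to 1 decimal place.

valid: exclude 1774
M(valid) = 2028/6 = 338.000
M(invalid) = 2358/6 = 393.000
Difference = 393.000 − 338.000 = 55.000 ms

55.0 ms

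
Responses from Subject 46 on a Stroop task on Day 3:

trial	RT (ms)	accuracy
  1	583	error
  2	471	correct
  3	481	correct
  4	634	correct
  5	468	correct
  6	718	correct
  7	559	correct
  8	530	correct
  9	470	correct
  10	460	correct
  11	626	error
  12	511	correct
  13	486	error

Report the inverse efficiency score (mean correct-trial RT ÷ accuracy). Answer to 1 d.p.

689.3 ms

Correct trials (n=10): 471, 481, 634, 468, 718, 559, 530, 470, 460, 511
Mean correct RT = 5302/10 = 530.2000 ms
Proportion correct = 10/13
IES = 530.2000 / (10/13) = 689.260 ms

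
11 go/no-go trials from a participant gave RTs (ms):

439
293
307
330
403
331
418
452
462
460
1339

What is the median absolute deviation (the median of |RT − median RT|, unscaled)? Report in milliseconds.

Sorted: 293, 307, 330, 331, 403, 418, 439, 452, 460, 462, 1339 → median = 418
|x − 418|: 21, 125, 111, 88, 15, 87, 0, 34, 44, 42, 921
Sorted deviations: 0, 15, 21, 34, 42, 44, 87, 88, 111, 125, 921 → MAD = 44

44 ms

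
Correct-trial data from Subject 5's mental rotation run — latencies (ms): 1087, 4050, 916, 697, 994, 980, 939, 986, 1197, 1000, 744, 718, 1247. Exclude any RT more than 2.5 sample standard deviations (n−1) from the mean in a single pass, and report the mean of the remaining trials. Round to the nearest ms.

n = 13, ΣRT = 15555, M = 1196.538
Σ(x−M)² = 9156009.23; s = √(9156009.23/12) = 873.499
Cutoffs: 1196.538 ± 2.5·873.499 → [-987.2, 3380.3]
Outside: 4050 → excluded.
Retained (n=12): Σ = 11505, mean = 11505/12 = 958.750

959 ms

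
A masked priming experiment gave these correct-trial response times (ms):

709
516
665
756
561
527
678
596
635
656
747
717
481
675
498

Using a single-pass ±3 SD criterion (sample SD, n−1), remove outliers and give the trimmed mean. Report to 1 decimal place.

n = 15, ΣRT = 9417, M = 627.800
Σ(x−M)² = 118704.40; s = √(118704.40/14) = 92.081
Cutoffs: 627.800 ± 3·92.081 → [351.6, 904.0]
No RTs fall outside the cutoffs; all 15 retained. Mean = 9417/15 = 627.800

627.8 ms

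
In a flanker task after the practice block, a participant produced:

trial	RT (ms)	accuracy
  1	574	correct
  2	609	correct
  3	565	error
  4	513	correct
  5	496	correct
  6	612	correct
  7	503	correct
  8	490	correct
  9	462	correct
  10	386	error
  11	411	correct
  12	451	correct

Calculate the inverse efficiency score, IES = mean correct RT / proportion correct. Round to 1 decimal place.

Correct trials (n=10): 574, 609, 513, 496, 612, 503, 490, 462, 411, 451
Mean correct RT = 5121/10 = 512.1000 ms
Proportion correct = 10/12
IES = 512.1000 / (10/12) = 614.520 ms

614.5 ms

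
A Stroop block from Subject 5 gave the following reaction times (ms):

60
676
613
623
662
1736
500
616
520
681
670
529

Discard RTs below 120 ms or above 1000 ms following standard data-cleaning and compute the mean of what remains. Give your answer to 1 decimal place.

Excluded: 60, 1736
Retained (n=10): Σ = 6090
Mean = 6090/10 = 609.0000

609.0 ms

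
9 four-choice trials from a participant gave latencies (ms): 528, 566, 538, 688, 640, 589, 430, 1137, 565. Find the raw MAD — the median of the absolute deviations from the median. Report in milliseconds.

Sorted: 430, 528, 538, 565, 566, 589, 640, 688, 1137 → median = 566
|x − 566|: 38, 0, 28, 122, 74, 23, 136, 571, 1
Sorted deviations: 0, 1, 23, 28, 38, 74, 122, 136, 571 → MAD = 38

38 ms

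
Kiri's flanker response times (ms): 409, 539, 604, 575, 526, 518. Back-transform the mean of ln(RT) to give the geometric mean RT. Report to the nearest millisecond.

ln(RT): 6.0137, 6.2897, 6.4036, 6.3544, 6.2653, 6.2500
Mean ln(RT) = 37.5767/6 = 6.26278
Geometric mean = exp(6.26278) = 524.67 ms

525 ms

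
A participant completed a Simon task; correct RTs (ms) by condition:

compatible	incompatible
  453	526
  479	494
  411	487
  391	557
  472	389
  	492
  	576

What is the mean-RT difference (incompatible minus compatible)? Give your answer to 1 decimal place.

M(compatible) = 2206/5 = 441.200
M(incompatible) = 3521/7 = 503.000
Difference = 503.000 − 441.200 = 61.800 ms

61.8 ms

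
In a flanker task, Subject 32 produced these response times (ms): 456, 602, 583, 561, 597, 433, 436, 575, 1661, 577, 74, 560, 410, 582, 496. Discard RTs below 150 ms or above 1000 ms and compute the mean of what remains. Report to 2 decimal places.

528.31 ms

Excluded: 74, 1661
Retained (n=13): Σ = 6868
Mean = 6868/13 = 528.3077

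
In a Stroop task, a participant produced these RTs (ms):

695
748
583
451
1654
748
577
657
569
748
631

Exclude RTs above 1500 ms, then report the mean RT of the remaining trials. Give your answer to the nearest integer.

Excluded: 1654
Retained (n=10): Σ = 6407
Mean = 6407/10 = 640.7000

641 ms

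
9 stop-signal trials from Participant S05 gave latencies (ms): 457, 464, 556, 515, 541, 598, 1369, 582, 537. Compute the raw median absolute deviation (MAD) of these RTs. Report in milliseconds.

41 ms

Sorted: 457, 464, 515, 537, 541, 556, 582, 598, 1369 → median = 541
|x − 541|: 84, 77, 15, 26, 0, 57, 828, 41, 4
Sorted deviations: 0, 4, 15, 26, 41, 57, 77, 84, 828 → MAD = 41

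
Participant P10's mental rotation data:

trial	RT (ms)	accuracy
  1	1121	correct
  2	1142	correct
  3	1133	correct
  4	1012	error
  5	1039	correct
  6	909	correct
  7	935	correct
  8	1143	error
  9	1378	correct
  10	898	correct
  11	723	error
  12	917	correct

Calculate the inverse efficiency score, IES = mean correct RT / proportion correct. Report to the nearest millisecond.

Correct trials (n=9): 1121, 1142, 1133, 1039, 909, 935, 1378, 898, 917
Mean correct RT = 9472/9 = 1052.4444 ms
Proportion correct = 9/12
IES = 1052.4444 / (9/12) = 1403.259 ms

1403 ms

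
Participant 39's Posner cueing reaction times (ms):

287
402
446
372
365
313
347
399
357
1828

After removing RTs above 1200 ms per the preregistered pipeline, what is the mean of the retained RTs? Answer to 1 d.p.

Excluded: 1828
Retained (n=9): Σ = 3288
Mean = 3288/9 = 365.3333

365.3 ms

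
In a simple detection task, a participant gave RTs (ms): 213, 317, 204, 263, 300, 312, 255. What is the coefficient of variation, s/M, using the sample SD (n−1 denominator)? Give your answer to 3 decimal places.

0.172

n = 7, Σ = 1864, M = 266.2857
Σ(x−M)² = 12655.429; s = √(12655.429/6) = 45.9264
CV = 45.9264 / 266.2857 = 0.17247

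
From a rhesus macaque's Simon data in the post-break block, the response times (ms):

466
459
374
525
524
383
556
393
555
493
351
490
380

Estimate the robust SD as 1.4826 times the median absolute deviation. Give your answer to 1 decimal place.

108.2 ms

Sorted: 351, 374, 380, 383, 393, 459, 466, 490, 493, 524, 525, 555, 556 → median = 466
|x − 466| sorted: 0, 7, 24, 27, 58, 59, 73, 83, 86, 89, 90, 92, 115 → MAD = 73
Robust SD ≈ 1.4826 × 73 = 108.230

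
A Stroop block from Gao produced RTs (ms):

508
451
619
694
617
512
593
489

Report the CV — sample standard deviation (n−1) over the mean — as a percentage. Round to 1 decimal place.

n = 8, Σ = 4483, M = 560.3750
Σ(x−M)² = 47703.875; s = √(47703.875/7) = 82.5520
CV = 82.5520 / 560.3750 = 0.14732 = 14.732%

14.7%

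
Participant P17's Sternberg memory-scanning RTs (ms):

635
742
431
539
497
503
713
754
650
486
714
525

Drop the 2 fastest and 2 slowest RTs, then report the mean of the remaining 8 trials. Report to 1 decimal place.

597.0 ms

Sorted: 431, 486, 497, 503, 525, 539, 635, 650, 713, 714, 742, 754
Drop lowest 2 (431, 486) and highest 2 (742, 754)
Remaining (n=8): Σ = 4776, mean = 4776/8 = 597.000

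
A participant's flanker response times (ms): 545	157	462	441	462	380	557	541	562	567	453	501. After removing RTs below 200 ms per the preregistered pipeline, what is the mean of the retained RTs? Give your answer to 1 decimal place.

Excluded: 157
Retained (n=11): Σ = 5471
Mean = 5471/11 = 497.3636

497.4 ms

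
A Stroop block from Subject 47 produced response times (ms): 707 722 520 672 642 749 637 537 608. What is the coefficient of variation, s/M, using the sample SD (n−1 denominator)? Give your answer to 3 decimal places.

0.123

n = 9, Σ = 5794, M = 643.7778
Σ(x−M)² = 50035.556; s = √(50035.556/8) = 79.0850
CV = 79.0850 / 643.7778 = 0.12285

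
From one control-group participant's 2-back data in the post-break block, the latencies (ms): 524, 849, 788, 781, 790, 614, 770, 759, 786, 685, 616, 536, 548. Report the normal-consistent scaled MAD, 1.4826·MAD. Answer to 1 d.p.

109.7 ms

Sorted: 524, 536, 548, 614, 616, 685, 759, 770, 781, 786, 788, 790, 849 → median = 759
|x − 759| sorted: 0, 11, 22, 27, 29, 31, 74, 90, 143, 145, 211, 223, 235 → MAD = 74
Robust SD ≈ 1.4826 × 74 = 109.712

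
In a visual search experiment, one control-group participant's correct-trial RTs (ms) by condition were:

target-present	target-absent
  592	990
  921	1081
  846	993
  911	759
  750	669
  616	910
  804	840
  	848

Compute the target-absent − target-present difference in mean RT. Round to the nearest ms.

M(target-present) = 5440/7 = 777.143
M(target-absent) = 7090/8 = 886.250
Difference = 886.250 − 777.143 = 109.107 ms

109 ms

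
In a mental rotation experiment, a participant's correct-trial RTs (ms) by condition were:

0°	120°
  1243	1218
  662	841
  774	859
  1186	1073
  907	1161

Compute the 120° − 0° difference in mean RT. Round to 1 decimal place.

M(0°) = 4772/5 = 954.400
M(120°) = 5152/5 = 1030.400
Difference = 1030.400 − 954.400 = 76.000 ms

76.0 ms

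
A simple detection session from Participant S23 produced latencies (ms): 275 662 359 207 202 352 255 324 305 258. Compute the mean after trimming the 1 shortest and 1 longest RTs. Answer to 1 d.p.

Sorted: 202, 207, 255, 258, 275, 305, 324, 352, 359, 662
Drop lowest 1 (202) and highest 1 (662)
Remaining (n=8): Σ = 2335, mean = 2335/8 = 291.875

291.9 ms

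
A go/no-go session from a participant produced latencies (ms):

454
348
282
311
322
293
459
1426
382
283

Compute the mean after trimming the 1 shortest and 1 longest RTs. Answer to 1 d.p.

356.5 ms

Sorted: 282, 283, 293, 311, 322, 348, 382, 454, 459, 1426
Drop lowest 1 (282) and highest 1 (1426)
Remaining (n=8): Σ = 2852, mean = 2852/8 = 356.500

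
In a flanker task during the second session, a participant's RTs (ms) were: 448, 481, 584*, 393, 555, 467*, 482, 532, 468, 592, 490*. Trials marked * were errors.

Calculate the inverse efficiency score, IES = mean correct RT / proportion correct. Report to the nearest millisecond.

Correct trials (n=8): 448, 481, 393, 555, 482, 532, 468, 592
Mean correct RT = 3951/8 = 493.8750 ms
Proportion correct = 8/11
IES = 493.8750 / (8/11) = 679.078 ms

679 ms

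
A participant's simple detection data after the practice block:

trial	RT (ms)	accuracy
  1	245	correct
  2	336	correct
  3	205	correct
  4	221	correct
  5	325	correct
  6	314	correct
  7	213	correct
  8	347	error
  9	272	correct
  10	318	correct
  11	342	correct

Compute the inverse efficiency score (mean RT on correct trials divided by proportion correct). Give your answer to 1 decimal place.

Correct trials (n=10): 245, 336, 205, 221, 325, 314, 213, 272, 318, 342
Mean correct RT = 2791/10 = 279.1000 ms
Proportion correct = 10/11
IES = 279.1000 / (10/11) = 307.010 ms

307.0 ms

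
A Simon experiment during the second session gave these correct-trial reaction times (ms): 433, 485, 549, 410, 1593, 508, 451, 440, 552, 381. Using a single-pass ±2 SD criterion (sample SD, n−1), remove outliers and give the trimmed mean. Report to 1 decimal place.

n = 10, ΣRT = 5802, M = 580.200
Σ(x−M)² = 1168473.60; s = √(1168473.60/9) = 360.320
Cutoffs: 580.200 ± 2·360.320 → [-140.4, 1300.8]
Outside: 1593 → excluded.
Retained (n=9): Σ = 4209, mean = 4209/9 = 467.667

467.7 ms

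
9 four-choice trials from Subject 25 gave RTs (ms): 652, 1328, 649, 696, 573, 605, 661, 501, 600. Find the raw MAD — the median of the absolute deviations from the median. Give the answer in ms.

Sorted: 501, 573, 600, 605, 649, 652, 661, 696, 1328 → median = 649
|x − 649|: 3, 679, 0, 47, 76, 44, 12, 148, 49
Sorted deviations: 0, 3, 12, 44, 47, 49, 76, 148, 679 → MAD = 47

47 ms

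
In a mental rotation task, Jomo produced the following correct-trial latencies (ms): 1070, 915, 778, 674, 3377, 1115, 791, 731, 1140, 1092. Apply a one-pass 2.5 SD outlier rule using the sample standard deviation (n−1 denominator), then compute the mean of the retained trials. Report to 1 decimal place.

922.9 ms

n = 10, ΣRT = 11683, M = 1168.300
Σ(x−M)² = 5691896.10; s = √(5691896.10/9) = 795.256
Cutoffs: 1168.300 ± 2.5·795.256 → [-819.8, 3156.4]
Outside: 3377 → excluded.
Retained (n=9): Σ = 8306, mean = 8306/9 = 922.889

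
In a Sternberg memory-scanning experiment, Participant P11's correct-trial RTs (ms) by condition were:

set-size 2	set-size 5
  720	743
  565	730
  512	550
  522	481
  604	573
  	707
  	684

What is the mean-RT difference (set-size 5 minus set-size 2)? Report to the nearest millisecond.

M(set-size 2) = 2923/5 = 584.600
M(set-size 5) = 4468/7 = 638.286
Difference = 638.286 − 584.600 = 53.686 ms

54 ms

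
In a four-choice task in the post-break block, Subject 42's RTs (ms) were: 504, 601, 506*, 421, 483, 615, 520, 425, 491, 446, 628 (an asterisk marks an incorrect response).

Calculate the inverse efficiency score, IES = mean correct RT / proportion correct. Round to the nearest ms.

565 ms

Correct trials (n=10): 504, 601, 421, 483, 615, 520, 425, 491, 446, 628
Mean correct RT = 5134/10 = 513.4000 ms
Proportion correct = 10/11
IES = 513.4000 / (10/11) = 564.740 ms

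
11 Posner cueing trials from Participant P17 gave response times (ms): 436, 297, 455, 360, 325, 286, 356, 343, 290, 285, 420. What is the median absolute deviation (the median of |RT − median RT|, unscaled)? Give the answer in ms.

Sorted: 285, 286, 290, 297, 325, 343, 356, 360, 420, 436, 455 → median = 343
|x − 343|: 93, 46, 112, 17, 18, 57, 13, 0, 53, 58, 77
Sorted deviations: 0, 13, 17, 18, 46, 53, 57, 58, 77, 93, 112 → MAD = 53

53 ms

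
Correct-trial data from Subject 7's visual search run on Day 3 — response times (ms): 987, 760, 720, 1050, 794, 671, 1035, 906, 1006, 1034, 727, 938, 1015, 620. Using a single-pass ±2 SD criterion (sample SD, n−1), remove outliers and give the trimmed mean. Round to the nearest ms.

n = 14, ΣRT = 12263, M = 875.929
Σ(x−M)² = 308084.93; s = √(308084.93/13) = 153.944
Cutoffs: 875.929 ± 2·153.944 → [568.0, 1183.8]
No RTs fall outside the cutoffs; all 14 retained. Mean = 12263/14 = 875.929

876 ms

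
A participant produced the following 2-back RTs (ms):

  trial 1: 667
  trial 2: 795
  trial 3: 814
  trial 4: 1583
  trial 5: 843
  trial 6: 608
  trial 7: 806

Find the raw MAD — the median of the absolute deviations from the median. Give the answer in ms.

Sorted: 608, 667, 795, 806, 814, 843, 1583 → median = 806
|x − 806|: 139, 11, 8, 777, 37, 198, 0
Sorted deviations: 0, 8, 11, 37, 139, 198, 777 → MAD = 37

37 ms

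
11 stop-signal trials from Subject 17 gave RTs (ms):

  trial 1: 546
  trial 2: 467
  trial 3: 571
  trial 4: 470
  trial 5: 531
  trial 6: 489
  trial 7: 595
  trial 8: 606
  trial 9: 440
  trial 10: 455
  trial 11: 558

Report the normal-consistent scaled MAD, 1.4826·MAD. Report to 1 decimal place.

Sorted: 440, 455, 467, 470, 489, 531, 546, 558, 571, 595, 606 → median = 531
|x − 531| sorted: 0, 15, 27, 40, 42, 61, 64, 64, 75, 76, 91 → MAD = 61
Robust SD ≈ 1.4826 × 61 = 90.439

90.4 ms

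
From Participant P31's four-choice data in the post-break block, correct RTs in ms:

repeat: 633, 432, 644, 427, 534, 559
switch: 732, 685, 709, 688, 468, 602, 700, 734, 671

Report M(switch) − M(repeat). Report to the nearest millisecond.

127 ms

M(repeat) = 3229/6 = 538.167
M(switch) = 5989/9 = 665.444
Difference = 665.444 − 538.167 = 127.278 ms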